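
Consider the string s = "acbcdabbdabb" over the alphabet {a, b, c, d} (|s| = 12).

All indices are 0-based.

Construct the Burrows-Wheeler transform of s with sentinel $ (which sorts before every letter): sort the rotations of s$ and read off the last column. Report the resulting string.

bdd$baacbabbc

rank  rotation       last
    0  $acbcdabbdabb  b
    1  abb$acbcdabbd  d
    2  abbdabb$acbcd  d
    3  acbcdabbdabb$  $
    4  b$acbcdabbdab  b
    5  bb$acbcdabbda  a
    6  bbdabb$acbcda  a
    7  bcdabbdabb$ac  c
    8  bdabb$acbcdab  b
    9  cbcdabbdabb$a  a
   10  cdabbdabb$acb  b
   11  dabb$acbcdabb  b
   12  dabbdabb$acbc  c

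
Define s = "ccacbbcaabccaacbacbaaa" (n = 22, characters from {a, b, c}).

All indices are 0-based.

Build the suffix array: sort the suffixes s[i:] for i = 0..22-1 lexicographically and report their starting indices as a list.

[21, 20, 19, 7, 12, 8, 16, 13, 2, 18, 15, 4, 5, 9, 6, 11, 1, 17, 14, 3, 10, 0]

rank | idx | suffix
   0 |  21 | a
   1 |  20 | aa
   2 |  19 | aaa
   3 |   7 | aabccaacbacbaaa
   4 |  12 | aacbacbaaa
   5 |   8 | abccaacbacbaaa
   6 |  16 | acbaaa
   7 |  13 | acbacbaaa
   8 |   2 | acbbcaabccaacbacbaaa
   9 |  18 | baaa
  10 |  15 | bacbaaa
  11 |   4 | bbcaabccaacbacbaaa
  12 |   5 | bcaabccaacbacbaaa
  13 |   9 | bccaacbacbaaa
  14 |   6 | caabccaacbacbaaa
  15 |  11 | caacbacbaaa
  16 |   1 | cacbbcaabccaacbacbaaa
  17 |  17 | cbaaa
  18 |  14 | cbacbaaa
  19 |   3 | cbbcaabccaacbacbaaa
  20 |  10 | ccaacbacbaaa
  21 |   0 | ccacbbcaabccaacbacbaaa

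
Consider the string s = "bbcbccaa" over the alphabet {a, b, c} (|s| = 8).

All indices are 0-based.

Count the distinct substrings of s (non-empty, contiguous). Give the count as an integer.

rank | idx | suffix
   0 |   7 | a
   1 |   6 | aa
   2 |   0 | bbcbccaa
   3 |   1 | bcbccaa
   4 |   3 | bccaa
   5 |   5 | caa
   6 |   2 | cbccaa
   7 |   4 | ccaa

SA = [7, 6, 0, 1, 3, 5, 2, 4]
rank  pair      lcp
   1  s[7:],s[6:]  1  'a'
   2  s[6:],s[0:]  0  ''
   3  s[0:],s[1:]  1  'b'
   4  s[1:],s[3:]  2  'bc'
   5  s[3:],s[5:]  0  ''
   6  s[5:],s[2:]  1  'c'
   7  s[2:],s[4:]  1  'c'

n(n+1)/2 = 8·9/2 = 36
Σ LCP = 0 + 1 + 0 + 1 + 2 + 0 + 1 + 1 = 6
distinct = 36 − 6 = 30

30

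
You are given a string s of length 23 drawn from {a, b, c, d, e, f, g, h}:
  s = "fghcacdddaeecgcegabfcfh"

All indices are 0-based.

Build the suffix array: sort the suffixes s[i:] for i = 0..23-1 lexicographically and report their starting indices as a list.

rank | idx | suffix
   0 |  17 | abfcfh
   1 |   4 | acdddaeecgcegabfcfh
   2 |   9 | aeecgcegabfcfh
   3 |  18 | bfcfh
   4 |   3 | cacdddaeecgcegabfcfh
   5 |   5 | cdddaeecgcegabfcfh
   6 |  14 | cegabfcfh
   7 |  20 | cfh
   8 |  12 | cgcegabfcfh
   9 |   8 | daeecgcegabfcfh
  10 |   7 | ddaeecgcegabfcfh
  11 |   6 | dddaeecgcegabfcfh
  12 |  11 | ecgcegabfcfh
  13 |  10 | eecgcegabfcfh
  14 |  15 | egabfcfh
  15 |  19 | fcfh
  16 |   0 | fghcacdddaeecgcegabfcfh
  17 |  21 | fh
  18 |  16 | gabfcfh
  19 |  13 | gcegabfcfh
  20 |   1 | ghcacdddaeecgcegabfcfh
  21 |  22 | h
  22 |   2 | hcacdddaeecgcegabfcfh

[17, 4, 9, 18, 3, 5, 14, 20, 12, 8, 7, 6, 11, 10, 15, 19, 0, 21, 16, 13, 1, 22, 2]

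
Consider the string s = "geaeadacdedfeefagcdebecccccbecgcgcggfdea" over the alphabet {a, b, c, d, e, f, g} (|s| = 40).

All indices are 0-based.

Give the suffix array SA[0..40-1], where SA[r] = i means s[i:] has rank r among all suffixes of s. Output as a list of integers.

sorted suffixes:
  #0 SA[0]=39  'a'
  #1 SA[1]=6  'acdedfeefagcdebecccccbecgcgcggfdea'
  #2 SA[2]=4  'adacdedfeefagcdebecccccbecgcgcggfdea'
  #3 SA[3]=2  'aeadacdedfeefagcdebecccccbecgcgcggfdea'
  #4 SA[4]=15  'agcdebecccccbecgcgcggfdea'
  #5 SA[5]=20  'becccccbecgcgcggfdea'
  #6 SA[6]=27  'becgcgcggfdea'
  #7 SA[7]=26  'cbecgcgcggfdea'
  #8 SA[8]=25  'ccbecgcgcggfdea'
  #9 SA[9]=24  'cccbecgcgcggfdea'
  #10 SA[10]=23  'ccccbecgcgcggfdea'
  #11 SA[11]=22  'cccccbecgcgcggfdea'
  #12 SA[12]=17  'cdebecccccbecgcgcggfdea'
  #13 SA[13]=7  'cdedfeefagcdebecccccbecgcgcggfdea'
  #14 SA[14]=29  'cgcgcggfdea'
  #15 SA[15]=31  'cgcggfdea'
  #16 SA[16]=33  'cggfdea'
  #17 SA[17]=5  'dacdedfeefagcdebecccccbecgcgcggfdea'
  #18 SA[18]=37  'dea'
  #19 SA[19]=18  'debecccccbecgcgcggfdea'
  #20 SA[20]=8  'dedfeefagcdebecccccbecgcgcggfdea'
  #21 SA[21]=10  'dfeefagcdebecccccbecgcgcggfdea'
  #22 SA[22]=38  'ea'
  #23 SA[23]=3  'eadacdedfeefagcdebecccccbecgcgcggfdea'
  #24 SA[24]=1  'eaeadacdedfeefagcdebecccccbecgcgcggfdea'
  #25 SA[25]=19  'ebecccccbecgcgcggfdea'
  #26 SA[26]=21  'ecccccbecgcgcggfdea'
  #27 SA[27]=28  'ecgcgcggfdea'
  #28 SA[28]=9  'edfeefagcdebecccccbecgcgcggfdea'
  #29 SA[29]=12  'eefagcdebecccccbecgcgcggfdea'
  #30 SA[30]=13  'efagcdebecccccbecgcgcggfdea'
  #31 SA[31]=14  'fagcdebecccccbecgcgcggfdea'
  #32 SA[32]=36  'fdea'
  #33 SA[33]=11  'feefagcdebecccccbecgcgcggfdea'
  #34 SA[34]=16  'gcdebecccccbecgcgcggfdea'
  #35 SA[35]=30  'gcgcggfdea'
  #36 SA[36]=32  'gcggfdea'
  #37 SA[37]=0  'geaeadacdedfeefagcdebecccccbecgcgcggfdea'
  #38 SA[38]=35  'gfdea'
  #39 SA[39]=34  'ggfdea'

[39, 6, 4, 2, 15, 20, 27, 26, 25, 24, 23, 22, 17, 7, 29, 31, 33, 5, 37, 18, 8, 10, 38, 3, 1, 19, 21, 28, 9, 12, 13, 14, 36, 11, 16, 30, 32, 0, 35, 34]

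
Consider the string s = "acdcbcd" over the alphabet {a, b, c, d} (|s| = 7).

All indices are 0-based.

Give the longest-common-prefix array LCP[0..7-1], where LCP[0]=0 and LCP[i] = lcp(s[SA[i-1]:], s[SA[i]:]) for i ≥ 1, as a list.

[0, 0, 0, 1, 2, 0, 1]

rank→(start, suffix):
  0 → (0, 'acdcbcd')
  1 → (4, 'bcd')
  2 → (3, 'cbcd')
  3 → (5, 'cd')
  4 → (1, 'cdcbcd')
  5 → (6, 'd')
  6 → (2, 'dcbcd')

SA = [0, 4, 3, 5, 1, 6, 2]
[i] adj suffixes → lcp
  [1] 0/4 → 0 ('')
  [2] 4/3 → 0 ('')
  [3] 3/5 → 1 ('c')
  [4] 5/1 → 2 ('cd')
  [5] 1/6 → 0 ('')
  [6] 6/2 → 1 ('d')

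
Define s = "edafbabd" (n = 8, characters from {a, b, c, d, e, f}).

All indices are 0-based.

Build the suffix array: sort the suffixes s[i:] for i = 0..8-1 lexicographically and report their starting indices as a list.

sorted suffixes:
  #0 SA[0]=5  'abd'
  #1 SA[1]=2  'afbabd'
  #2 SA[2]=4  'babd'
  #3 SA[3]=6  'bd'
  #4 SA[4]=7  'd'
  #5 SA[5]=1  'dafbabd'
  #6 SA[6]=0  'edafbabd'
  #7 SA[7]=3  'fbabd'

[5, 2, 4, 6, 7, 1, 0, 3]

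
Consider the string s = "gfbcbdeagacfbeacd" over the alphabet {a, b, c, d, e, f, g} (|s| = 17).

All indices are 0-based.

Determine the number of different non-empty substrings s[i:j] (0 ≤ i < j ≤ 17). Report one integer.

rank | idx | suffix
   0 |  14 | acd
   1 |   9 | acfbeacd
   2 |   7 | agacfbeacd
   3 |   2 | bcbdeagacfbeacd
   4 |   4 | bdeagacfbeacd
   5 |  12 | beacd
   6 |   3 | cbdeagacfbeacd
   7 |  15 | cd
   8 |  10 | cfbeacd
   9 |  16 | d
  10 |   5 | deagacfbeacd
  11 |  13 | eacd
  12 |   6 | eagacfbeacd
  13 |   1 | fbcbdeagacfbeacd
  14 |  11 | fbeacd
  15 |   8 | gacfbeacd
  16 |   0 | gfbcbdeagacfbeacd

SA = [14, 9, 7, 2, 4, 12, 3, 15, 10, 16, 5, 13, 6, 1, 11, 8, 0]
[i] adj suffixes → lcp
  [1] 14/9 → 2 ('ac')
  [2] 9/7 → 1 ('a')
  [3] 7/2 → 0 ('')
  [4] 2/4 → 1 ('b')
  [5] 4/12 → 1 ('b')
  [6] 12/3 → 0 ('')
  [7] 3/15 → 1 ('c')
  [8] 15/10 → 1 ('c')
  [9] 10/16 → 0 ('')
  [10] 16/5 → 1 ('d')
  [11] 5/13 → 0 ('')
  [12] 13/6 → 2 ('ea')
  [13] 6/1 → 0 ('')
  [14] 1/11 → 2 ('fb')
  [15] 11/8 → 0 ('')
  [16] 8/0 → 1 ('g')

n(n+1)/2 = 17·18/2 = 153
Σ LCP = 0 + 2 + 1 + 0 + 1 + 1 + 0 + 1 + 1 + 0 + 1 + 0 + 2 + 0 + 2 + 0 + 1 = 13
distinct = 153 − 13 = 140

140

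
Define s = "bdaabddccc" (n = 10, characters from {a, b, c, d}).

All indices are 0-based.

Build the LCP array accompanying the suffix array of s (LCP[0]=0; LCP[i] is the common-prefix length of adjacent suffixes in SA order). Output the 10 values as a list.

[0, 1, 0, 2, 0, 1, 2, 0, 1, 1]

sorted suffixes:
  #0 SA[0]=2  'aabddccc'
  #1 SA[1]=3  'abddccc'
  #2 SA[2]=0  'bdaabddccc'
  #3 SA[3]=4  'bddccc'
  #4 SA[4]=9  'c'
  #5 SA[5]=8  'cc'
  #6 SA[6]=7  'ccc'
  #7 SA[7]=1  'daabddccc'
  #8 SA[8]=6  'dccc'
  #9 SA[9]=5  'ddccc'

SA = [2, 3, 0, 4, 9, 8, 7, 1, 6, 5]
rank  pair      lcp
   1  s[2:],s[3:]  1  'a'
   2  s[3:],s[0:]  0  ''
   3  s[0:],s[4:]  2  'bd'
   4  s[4:],s[9:]  0  ''
   5  s[9:],s[8:]  1  'c'
   6  s[8:],s[7:]  2  'cc'
   7  s[7:],s[1:]  0  ''
   8  s[1:],s[6:]  1  'd'
   9  s[6:],s[5:]  1  'd'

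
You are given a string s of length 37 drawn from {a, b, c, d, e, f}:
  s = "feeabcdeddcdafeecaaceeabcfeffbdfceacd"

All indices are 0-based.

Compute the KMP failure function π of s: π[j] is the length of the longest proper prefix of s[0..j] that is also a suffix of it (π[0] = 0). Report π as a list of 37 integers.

π[0] = 0
j=1 s[j]='e': π[1]=0 (border '')
j=2 s[j]='e': π[2]=0 (border '')
j=3 s[j]='a': π[3]=0 (border '')
j=4 s[j]='b': π[4]=0 (border '')
j=5 s[j]='c': π[5]=0 (border '')
j=6 s[j]='d': π[6]=0 (border '')
j=7 s[j]='e': π[7]=0 (border '')
j=8 s[j]='d': π[8]=0 (border '')
j=9 s[j]='d': π[9]=0 (border '')
j=10 s[j]='c': π[10]=0 (border '')
j=11 s[j]='d': π[11]=0 (border '')
j=12 s[j]='a': π[12]=0 (border '')
j=13 s[j]='f': π[13]=1 (border 'f')
j=14 s[j]='e': π[14]=2 (border 'fe')
j=15 s[j]='e': π[15]=3 (border 'fee')
j=16 s[j]='c': k: 3→0; π[16]=0 (border '')
j=17 s[j]='a': π[17]=0 (border '')
j=18 s[j]='a': π[18]=0 (border '')
j=19 s[j]='c': π[19]=0 (border '')
j=20 s[j]='e': π[20]=0 (border '')
j=21 s[j]='e': π[21]=0 (border '')
j=22 s[j]='a': π[22]=0 (border '')
j=23 s[j]='b': π[23]=0 (border '')
j=24 s[j]='c': π[24]=0 (border '')
j=25 s[j]='f': π[25]=1 (border 'f')
j=26 s[j]='e': π[26]=2 (border 'fe')
j=27 s[j]='f': k: 2→0; π[27]=1 (border 'f')
j=28 s[j]='f': k: 1→0; π[28]=1 (border 'f')
j=29 s[j]='b': k: 1→0; π[29]=0 (border '')
j=30 s[j]='d': π[30]=0 (border '')
j=31 s[j]='f': π[31]=1 (border 'f')
j=32 s[j]='c': k: 1→0; π[32]=0 (border '')
j=33 s[j]='e': π[33]=0 (border '')
j=34 s[j]='a': π[34]=0 (border '')
j=35 s[j]='c': π[35]=0 (border '')
j=36 s[j]='d': π[36]=0 (border '')

[0, 0, 0, 0, 0, 0, 0, 0, 0, 0, 0, 0, 0, 1, 2, 3, 0, 0, 0, 0, 0, 0, 0, 0, 0, 1, 2, 1, 1, 0, 0, 1, 0, 0, 0, 0, 0]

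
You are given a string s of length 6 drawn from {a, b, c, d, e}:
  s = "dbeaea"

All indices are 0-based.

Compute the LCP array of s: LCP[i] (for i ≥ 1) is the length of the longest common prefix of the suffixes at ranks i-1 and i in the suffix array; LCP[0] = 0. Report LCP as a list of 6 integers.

rank | idx | suffix
   0 |   5 | a
   1 |   3 | aea
   2 |   1 | beaea
   3 |   0 | dbeaea
   4 |   4 | ea
   5 |   2 | eaea

SA = [5, 3, 1, 0, 4, 2]
[i] adj suffixes → lcp
  [1] 5/3 → 1 ('a')
  [2] 3/1 → 0 ('')
  [3] 1/0 → 0 ('')
  [4] 0/4 → 0 ('')
  [5] 4/2 → 2 ('ea')

[0, 1, 0, 0, 0, 2]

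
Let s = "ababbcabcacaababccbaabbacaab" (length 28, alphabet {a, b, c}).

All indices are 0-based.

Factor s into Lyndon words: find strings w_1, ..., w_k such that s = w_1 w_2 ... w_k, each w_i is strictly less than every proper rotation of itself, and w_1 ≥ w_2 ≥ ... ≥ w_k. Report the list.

["ababbcabcac", "aababccbaabbac", "aab"]

emit factor 1: 'ababbcabcac' (i=0, period=11)
emit factor 2: 'aababccbaabbac' (i=11, period=14)
emit factor 3: 'aab' (i=25, period=3)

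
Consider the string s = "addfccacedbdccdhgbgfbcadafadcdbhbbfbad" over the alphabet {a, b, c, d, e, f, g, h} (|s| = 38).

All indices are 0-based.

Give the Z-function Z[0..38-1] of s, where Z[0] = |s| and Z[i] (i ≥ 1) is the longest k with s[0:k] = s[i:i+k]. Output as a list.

[38, 0, 0, 0, 0, 0, 1, 0, 0, 0, 0, 0, 0, 0, 0, 0, 0, 0, 0, 0, 0, 0, 2, 0, 1, 0, 2, 0, 0, 0, 0, 0, 0, 0, 0, 0, 2, 0]

Z[0]=38
i=1: fresh scan; Z[1]=0
i=2: fresh scan; Z[2]=0
i=3: fresh scan; Z[3]=0
i=4: fresh scan; Z[4]=0
i=5: fresh scan; Z[5]=0
i=6: fresh scan; Z[6]=1 scan→box=[6,7)
i=7: fresh scan; Z[7]=0
i=8: fresh scan; Z[8]=0
i=9: fresh scan; Z[9]=0
i=10: fresh scan; Z[10]=0
i=11: fresh scan; Z[11]=0
i=12: fresh scan; Z[12]=0
i=13: fresh scan; Z[13]=0
i=14: fresh scan; Z[14]=0
i=15: fresh scan; Z[15]=0
i=16: fresh scan; Z[16]=0
i=17: fresh scan; Z[17]=0
i=18: fresh scan; Z[18]=0
i=19: fresh scan; Z[19]=0
i=20: fresh scan; Z[20]=0
i=21: fresh scan; Z[21]=0
i=22: fresh scan; Z[22]=2 scan→box=[22,24)
i=23: min(r-i=1, Z[1]=0)=0; Z[23]=0
i=24: fresh scan; Z[24]=1 scan→box=[24,25)
i=25: fresh scan; Z[25]=0
i=26: fresh scan; Z[26]=2 scan→box=[26,28)
i=27: min(r-i=1, Z[1]=0)=0; Z[27]=0
i=28: fresh scan; Z[28]=0
i=29: fresh scan; Z[29]=0
i=30: fresh scan; Z[30]=0
i=31: fresh scan; Z[31]=0
i=32: fresh scan; Z[32]=0
i=33: fresh scan; Z[33]=0
i=34: fresh scan; Z[34]=0
i=35: fresh scan; Z[35]=0
i=36: fresh scan; Z[36]=2 scan→box=[36,38)
i=37: min(r-i=1, Z[1]=0)=0; Z[37]=0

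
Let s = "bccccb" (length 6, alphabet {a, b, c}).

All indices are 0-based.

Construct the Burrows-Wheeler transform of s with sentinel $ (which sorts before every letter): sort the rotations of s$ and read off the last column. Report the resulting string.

bc$cccb

rank  rotation last
    0  $bccccb  b
    1  b$bcccc  c
    2  bccccb$  $
    3  cb$bccc  c
    4  ccb$bcc  c
    5  cccb$bc  c
    6  ccccb$b  b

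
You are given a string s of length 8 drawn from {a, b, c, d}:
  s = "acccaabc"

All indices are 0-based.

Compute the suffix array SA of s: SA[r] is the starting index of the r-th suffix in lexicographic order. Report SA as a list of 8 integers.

[4, 5, 0, 6, 7, 3, 2, 1]

rank | idx | suffix
   0 |   4 | aabc
   1 |   5 | abc
   2 |   0 | acccaabc
   3 |   6 | bc
   4 |   7 | c
   5 |   3 | caabc
   6 |   2 | ccaabc
   7 |   1 | cccaabc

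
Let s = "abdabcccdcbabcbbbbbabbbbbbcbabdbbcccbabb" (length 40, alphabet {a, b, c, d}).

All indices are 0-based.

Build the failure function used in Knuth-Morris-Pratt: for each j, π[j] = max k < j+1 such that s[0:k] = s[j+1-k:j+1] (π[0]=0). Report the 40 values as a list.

π[0] = 0
j=1 s[j]='b': π[1]=0 (border '')
j=2 s[j]='d': π[2]=0 (border '')
j=3 s[j]='a': π[3]=1 (border 'a')
j=4 s[j]='b': π[4]=2 (border 'ab')
j=5 s[j]='c': k: 2→0; π[5]=0 (border '')
j=6 s[j]='c': π[6]=0 (border '')
j=7 s[j]='c': π[7]=0 (border '')
j=8 s[j]='d': π[8]=0 (border '')
j=9 s[j]='c': π[9]=0 (border '')
j=10 s[j]='b': π[10]=0 (border '')
j=11 s[j]='a': π[11]=1 (border 'a')
j=12 s[j]='b': π[12]=2 (border 'ab')
j=13 s[j]='c': k: 2→0; π[13]=0 (border '')
j=14 s[j]='b': π[14]=0 (border '')
j=15 s[j]='b': π[15]=0 (border '')
j=16 s[j]='b': π[16]=0 (border '')
j=17 s[j]='b': π[17]=0 (border '')
j=18 s[j]='b': π[18]=0 (border '')
j=19 s[j]='a': π[19]=1 (border 'a')
j=20 s[j]='b': π[20]=2 (border 'ab')
j=21 s[j]='b': k: 2→0; π[21]=0 (border '')
j=22 s[j]='b': π[22]=0 (border '')
j=23 s[j]='b': π[23]=0 (border '')
j=24 s[j]='b': π[24]=0 (border '')
j=25 s[j]='b': π[25]=0 (border '')
j=26 s[j]='c': π[26]=0 (border '')
j=27 s[j]='b': π[27]=0 (border '')
j=28 s[j]='a': π[28]=1 (border 'a')
j=29 s[j]='b': π[29]=2 (border 'ab')
j=30 s[j]='d': π[30]=3 (border 'abd')
j=31 s[j]='b': k: 3→0; π[31]=0 (border '')
j=32 s[j]='b': π[32]=0 (border '')
j=33 s[j]='c': π[33]=0 (border '')
j=34 s[j]='c': π[34]=0 (border '')
j=35 s[j]='c': π[35]=0 (border '')
j=36 s[j]='b': π[36]=0 (border '')
j=37 s[j]='a': π[37]=1 (border 'a')
j=38 s[j]='b': π[38]=2 (border 'ab')
j=39 s[j]='b': k: 2→0; π[39]=0 (border '')

[0, 0, 0, 1, 2, 0, 0, 0, 0, 0, 0, 1, 2, 0, 0, 0, 0, 0, 0, 1, 2, 0, 0, 0, 0, 0, 0, 0, 1, 2, 3, 0, 0, 0, 0, 0, 0, 1, 2, 0]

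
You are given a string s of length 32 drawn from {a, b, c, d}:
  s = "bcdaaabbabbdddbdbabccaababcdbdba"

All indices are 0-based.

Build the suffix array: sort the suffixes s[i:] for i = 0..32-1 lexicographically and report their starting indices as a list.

rank | idx | suffix
   0 |  31 | a
   1 |   3 | aaabbabbdddbdbabccaababcdbdba
   2 |  21 | aababcdbdba
   3 |   4 | aabbabbdddbdbabccaababcdbdba
   4 |  22 | ababcdbdba
   5 |   5 | abbabbdddbdbabccaababcdbdba
   6 |   8 | abbdddbdbabccaababcdbdba
   7 |  17 | abccaababcdbdba
   8 |  24 | abcdbdba
   9 |  30 | ba
  10 |   7 | babbdddbdbabccaababcdbdba
  11 |  16 | babccaababcdbdba
  12 |  23 | babcdbdba
  13 |   6 | bbabbdddbdbabccaababcdbdba
  14 |   9 | bbdddbdbabccaababcdbdba
  15 |  18 | bccaababcdbdba
  16 |   0 | bcdaaabbabbdddbdbabccaababcdbdba
  17 |  25 | bcdbdba
  18 |  28 | bdba
  19 |  14 | bdbabccaababcdbdba
  20 |  10 | bdddbdbabccaababcdbdba
  21 |  20 | caababcdbdba
  22 |  19 | ccaababcdbdba
  23 |   1 | cdaaabbabbdddbdbabccaababcdbdba
  24 |  26 | cdbdba
  25 |   2 | daaabbabbdddbdbabccaababcdbdba
  26 |  29 | dba
  27 |  15 | dbabccaababcdbdba
  28 |  27 | dbdba
  29 |  13 | dbdbabccaababcdbdba
  30 |  12 | ddbdbabccaababcdbdba
  31 |  11 | dddbdbabccaababcdbdba

[31, 3, 21, 4, 22, 5, 8, 17, 24, 30, 7, 16, 23, 6, 9, 18, 0, 25, 28, 14, 10, 20, 19, 1, 26, 2, 29, 15, 27, 13, 12, 11]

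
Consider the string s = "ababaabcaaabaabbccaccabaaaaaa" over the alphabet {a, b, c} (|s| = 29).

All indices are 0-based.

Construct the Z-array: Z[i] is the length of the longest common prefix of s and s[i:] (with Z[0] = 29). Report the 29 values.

Z[0]=29
i=1: fresh scan; Z[1]=0
i=2: fresh scan; Z[2]=3 scan→box=[2,5)
i=3: min(r-i=2, Z[1]=0)=0; Z[3]=0
i=4: min(r-i=1, Z[2]=3)=1; Z[4]=1
i=5: fresh scan; Z[5]=2 scan→box=[5,7)
i=6: min(r-i=1, Z[1]=0)=0; Z[6]=0
i=7: fresh scan; Z[7]=0
i=8: fresh scan; Z[8]=1 scan→box=[8,9)
i=9: fresh scan; Z[9]=1 scan→box=[9,10)
i=10: fresh scan; Z[10]=3 scan→box=[10,13)
i=11: min(r-i=2, Z[1]=0)=0; Z[11]=0
i=12: min(r-i=1, Z[2]=3)=1; Z[12]=1
i=13: fresh scan; Z[13]=2 scan→box=[13,15)
i=14: min(r-i=1, Z[1]=0)=0; Z[14]=0
i=15: fresh scan; Z[15]=0
i=16: fresh scan; Z[16]=0
i=17: fresh scan; Z[17]=0
i=18: fresh scan; Z[18]=1 scan→box=[18,19)
i=19: fresh scan; Z[19]=0
i=20: fresh scan; Z[20]=0
i=21: fresh scan; Z[21]=3 scan→box=[21,24)
i=22: min(r-i=2, Z[1]=0)=0; Z[22]=0
i=23: min(r-i=1, Z[2]=3)=1; Z[23]=1
i=24: fresh scan; Z[24]=1 scan→box=[24,25)
i=25: fresh scan; Z[25]=1 scan→box=[25,26)
i=26: fresh scan; Z[26]=1 scan→box=[26,27)
i=27: fresh scan; Z[27]=1 scan→box=[27,28)
i=28: fresh scan; Z[28]=1 scan→box=[28,29)

[29, 0, 3, 0, 1, 2, 0, 0, 1, 1, 3, 0, 1, 2, 0, 0, 0, 0, 1, 0, 0, 3, 0, 1, 1, 1, 1, 1, 1]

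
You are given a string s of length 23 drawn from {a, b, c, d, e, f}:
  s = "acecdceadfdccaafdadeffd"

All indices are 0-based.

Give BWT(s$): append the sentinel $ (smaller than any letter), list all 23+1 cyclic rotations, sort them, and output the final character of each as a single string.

dc$deacdedafffcaaccdfade

rank  rotation                  last
    0  $acecdceadfdccaafdadeffd  d
    1  aafdadeffd$acecdceadfdcc  c
    2  acecdceadfdccaafdadeffd$  $
    3  adeffd$acecdceadfdccaafd  d
    4  adfdccaafdadeffd$acecdce  e
    5  afdadeffd$acecdceadfdcca  a
    6  caafdadeffd$acecdceadfdc  c
    7  ccaafdadeffd$acecdceadfd  d
    8  cdceadfdccaafdadeffd$ace  e
    9  ceadfdccaafdadeffd$acecd  d
   10  cecdceadfdccaafdadeffd$a  a
   11  d$acecdceadfdccaafdadeff  f
   12  dadeffd$acecdceadfdccaaf  f
   13  dccaafdadeffd$acecdceadf  f
   14  dceadfdccaafdadeffd$acec  c
   15  deffd$acecdceadfdccaafda  a
   16  dfdccaafdadeffd$acecdcea  a
   17  eadfdccaafdadeffd$acecdc  c
   18  ecdceadfdccaafdadeffd$ac  c
   19  effd$acecdceadfdccaafdad  d
   20  fd$acecdceadfdccaafdadef  f
   21  fdadeffd$acecdceadfdccaa  a
   22  fdccaafdadeffd$acecdcead  d
   23  ffd$acecdceadfdccaafdade  e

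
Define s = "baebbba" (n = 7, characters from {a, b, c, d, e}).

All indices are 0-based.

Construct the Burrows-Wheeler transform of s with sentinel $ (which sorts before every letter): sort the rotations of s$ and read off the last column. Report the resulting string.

rank  rotation  last
    0  $baebbba  a
    1  a$baebbb  b
    2  aebbba$b  b
    3  ba$baebb  b
    4  baebbba$  $
    5  bba$baeb  b
    6  bbba$bae  e
    7  ebbba$ba  a

abbb$bea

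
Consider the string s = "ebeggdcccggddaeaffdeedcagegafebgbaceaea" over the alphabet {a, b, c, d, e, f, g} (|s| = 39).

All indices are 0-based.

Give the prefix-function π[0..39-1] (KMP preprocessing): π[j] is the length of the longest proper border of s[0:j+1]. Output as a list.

[0, 0, 1, 0, 0, 0, 0, 0, 0, 0, 0, 0, 0, 0, 1, 0, 0, 0, 0, 1, 1, 0, 0, 0, 0, 1, 0, 0, 0, 1, 2, 0, 0, 0, 0, 1, 0, 1, 0]

π[0] = 0
j=1 s[j]='b': π[1]=0 (border '')
j=2 s[j]='e': π[2]=1 (border 'e')
j=3 s[j]='g': k: 1→0; π[3]=0 (border '')
j=4 s[j]='g': π[4]=0 (border '')
j=5 s[j]='d': π[5]=0 (border '')
j=6 s[j]='c': π[6]=0 (border '')
j=7 s[j]='c': π[7]=0 (border '')
j=8 s[j]='c': π[8]=0 (border '')
j=9 s[j]='g': π[9]=0 (border '')
j=10 s[j]='g': π[10]=0 (border '')
j=11 s[j]='d': π[11]=0 (border '')
j=12 s[j]='d': π[12]=0 (border '')
j=13 s[j]='a': π[13]=0 (border '')
j=14 s[j]='e': π[14]=1 (border 'e')
j=15 s[j]='a': k: 1→0; π[15]=0 (border '')
j=16 s[j]='f': π[16]=0 (border '')
j=17 s[j]='f': π[17]=0 (border '')
j=18 s[j]='d': π[18]=0 (border '')
j=19 s[j]='e': π[19]=1 (border 'e')
j=20 s[j]='e': k: 1→0; π[20]=1 (border 'e')
j=21 s[j]='d': k: 1→0; π[21]=0 (border '')
j=22 s[j]='c': π[22]=0 (border '')
j=23 s[j]='a': π[23]=0 (border '')
j=24 s[j]='g': π[24]=0 (border '')
j=25 s[j]='e': π[25]=1 (border 'e')
j=26 s[j]='g': k: 1→0; π[26]=0 (border '')
j=27 s[j]='a': π[27]=0 (border '')
j=28 s[j]='f': π[28]=0 (border '')
j=29 s[j]='e': π[29]=1 (border 'e')
j=30 s[j]='b': π[30]=2 (border 'eb')
j=31 s[j]='g': k: 2→0; π[31]=0 (border '')
j=32 s[j]='b': π[32]=0 (border '')
j=33 s[j]='a': π[33]=0 (border '')
j=34 s[j]='c': π[34]=0 (border '')
j=35 s[j]='e': π[35]=1 (border 'e')
j=36 s[j]='a': k: 1→0; π[36]=0 (border '')
j=37 s[j]='e': π[37]=1 (border 'e')
j=38 s[j]='a': k: 1→0; π[38]=0 (border '')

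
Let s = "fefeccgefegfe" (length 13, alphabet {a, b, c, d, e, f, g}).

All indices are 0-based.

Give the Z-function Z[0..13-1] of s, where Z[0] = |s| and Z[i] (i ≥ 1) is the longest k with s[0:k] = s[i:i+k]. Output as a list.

[13, 0, 2, 0, 0, 0, 0, 0, 2, 0, 0, 2, 0]

Z[0]=13
i=1: outside box; Z[1]=0
i=2: outside box; Z[2]=2 extend→box=[2,4)
i=3: min(r-i=1, Z[1]=0)=0; Z[3]=0
i=4: outside box; Z[4]=0
i=5: outside box; Z[5]=0
i=6: outside box; Z[6]=0
i=7: outside box; Z[7]=0
i=8: outside box; Z[8]=2 extend→box=[8,10)
i=9: min(r-i=1, Z[1]=0)=0; Z[9]=0
i=10: outside box; Z[10]=0
i=11: outside box; Z[11]=2 extend→box=[11,13)
i=12: min(r-i=1, Z[1]=0)=0; Z[12]=0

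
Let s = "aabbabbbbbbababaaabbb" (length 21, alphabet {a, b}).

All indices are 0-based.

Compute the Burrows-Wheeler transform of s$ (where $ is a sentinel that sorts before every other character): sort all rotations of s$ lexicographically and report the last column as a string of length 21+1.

rank  rotation                last
    0  $aabbabbbbbbababaaabbb  b
    1  aaabbb$aabbabbbbbbabab  b
    2  aabbabbbbbbababaaabbb$  $
    3  aabbb$aabbabbbbbbababa  a
    4  abaaabbb$aabbabbbbbbab  b
    5  ababaaabbb$aabbabbbbbb  b
    6  abbabbbbbbababaaabbb$a  a
    7  abbb$aabbabbbbbbababaa  a
    8  abbbbbbababaaabbb$aabb  b
    9  b$aabbabbbbbbababaaabb  b
   10  baaabbb$aabbabbbbbbaba  a
   11  babaaabbb$aabbabbbbbba  a
   12  bababaaabbb$aabbabbbbb  b
   13  babbbbbbababaaabbb$aab  b
   14  bb$aabbabbbbbbababaaab  b
   15  bbababaaabbb$aabbabbbb  b
   16  bbabbbbbbababaaabbb$aa  a
   17  bbb$aabbabbbbbbababaaa  a
   18  bbbababaaabbb$aabbabbb  b
   19  bbbbababaaabbb$aabbabb  b
   20  bbbbbababaaabbb$aabbab  b
   21  bbbbbbababaaabbb$aabba  a

bb$abbaabbaabbbbaabbba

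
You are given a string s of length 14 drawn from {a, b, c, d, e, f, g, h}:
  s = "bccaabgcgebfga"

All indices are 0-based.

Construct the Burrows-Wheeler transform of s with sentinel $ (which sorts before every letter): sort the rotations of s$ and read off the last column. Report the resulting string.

rank  rotation         last
    0  $bccaabgcgebfga  a
    1  a$bccaabgcgebfg  g
    2  aabgcgebfga$bcc  c
    3  abgcgebfga$bcca  a
    4  bccaabgcgebfga$  $
    5  bfga$bccaabgcge  e
    6  bgcgebfga$bccaa  a
    7  caabgcgebfga$bc  c
    8  ccaabgcgebfga$b  b
    9  cgebfga$bccaabg  g
   10  ebfga$bccaabgcg  g
   11  fga$bccaabgcgeb  b
   12  ga$bccaabgcgebf  f
   13  gcgebfga$bccaab  b
   14  gebfga$bccaabgc  c

agca$eacbggbfbc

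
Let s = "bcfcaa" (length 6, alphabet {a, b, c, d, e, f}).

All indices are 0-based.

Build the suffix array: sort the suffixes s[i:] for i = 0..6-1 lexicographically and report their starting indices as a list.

rank | idx | suffix
   0 |   5 | a
   1 |   4 | aa
   2 |   0 | bcfcaa
   3 |   3 | caa
   4 |   1 | cfcaa
   5 |   2 | fcaa

[5, 4, 0, 3, 1, 2]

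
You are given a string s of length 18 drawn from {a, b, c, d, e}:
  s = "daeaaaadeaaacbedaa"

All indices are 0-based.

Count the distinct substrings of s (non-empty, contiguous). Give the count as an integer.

147

rank→(start, suffix):
  0 → (17, 'a')
  1 → (16, 'aa')
  2 → (3, 'aaaadeaaacbedaa')
  3 → (9, 'aaacbedaa')
  4 → (4, 'aaadeaaacbedaa')
  5 → (10, 'aacbedaa')
  6 → (5, 'aadeaaacbedaa')
  7 → (11, 'acbedaa')
  8 → (6, 'adeaaacbedaa')
  9 → (1, 'aeaaaadeaaacbedaa')
  10 → (13, 'bedaa')
  11 → (12, 'cbedaa')
  12 → (15, 'daa')
  13 → (0, 'daeaaaadeaaacbedaa')
  14 → (7, 'deaaacbedaa')
  15 → (2, 'eaaaadeaaacbedaa')
  16 → (8, 'eaaacbedaa')
  17 → (14, 'edaa')

SA = [17, 16, 3, 9, 4, 10, 5, 11, 6, 1, 13, 12, 15, 0, 7, 2, 8, 14]
rank  pair      lcp
   1  s[17:],s[16:]  1  'a'
   2  s[16:],s[3:]  2  'aa'
   3  s[3:],s[9:]  3  'aaa'
   4  s[9:],s[4:]  3  'aaa'
   5  s[4:],s[10:]  2  'aa'
   6  s[10:],s[5:]  2  'aa'
   7  s[5:],s[11:]  1  'a'
   8  s[11:],s[6:]  1  'a'
   9  s[6:],s[1:]  1  'a'
  10  s[1:],s[13:]  0  ''
  11  s[13:],s[12:]  0  ''
  12  s[12:],s[15:]  0  ''
  13  s[15:],s[0:]  2  'da'
  14  s[0:],s[7:]  1  'd'
  15  s[7:],s[2:]  0  ''
  16  s[2:],s[8:]  4  'eaaa'
  17  s[8:],s[14:]  1  'e'

n(n+1)/2 = 18·19/2 = 171
Σ LCP = 0 + 1 + 2 + 3 + 3 + 2 + 2 + 1 + 1 + 1 + 0 + 0 + 0 + 2 + 1 + 0 + 4 + 1 = 24
distinct = 171 − 24 = 147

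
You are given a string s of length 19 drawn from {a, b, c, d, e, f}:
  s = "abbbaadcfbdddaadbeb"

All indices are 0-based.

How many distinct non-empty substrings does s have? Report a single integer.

172

rank | idx | suffix
   0 |  13 | aadbeb
   1 |   4 | aadcfbdddaadbeb
   2 |   0 | abbbaadcfbdddaadbeb
   3 |  14 | adbeb
   4 |   5 | adcfbdddaadbeb
   5 |  18 | b
   6 |   3 | baadcfbdddaadbeb
   7 |   2 | bbaadcfbdddaadbeb
   8 |   1 | bbbaadcfbdddaadbeb
   9 |   9 | bdddaadbeb
  10 |  16 | beb
  11 |   7 | cfbdddaadbeb
  12 |  12 | daadbeb
  13 |  15 | dbeb
  14 |   6 | dcfbdddaadbeb
  15 |  11 | ddaadbeb
  16 |  10 | dddaadbeb
  17 |  17 | eb
  18 |   8 | fbdddaadbeb

SA = [13, 4, 0, 14, 5, 18, 3, 2, 1, 9, 16, 7, 12, 15, 6, 11, 10, 17, 8]
i: (SA[i-1],SA[i]) lcp shared
  1: (13,4) 3 'aad'
  2: (4,0) 1 'a'
  3: (0,14) 1 'a'
  4: (14,5) 2 'ad'
  5: (5,18) 0 ''
  6: (18,3) 1 'b'
  7: (3,2) 1 'b'
  8: (2,1) 2 'bb'
  9: (1,9) 1 'b'
  10: (9,16) 1 'b'
  11: (16,7) 0 ''
  12: (7,12) 0 ''
  13: (12,15) 1 'd'
  14: (15,6) 1 'd'
  15: (6,11) 1 'd'
  16: (11,10) 2 'dd'
  17: (10,17) 0 ''
  18: (17,8) 0 ''

n(n+1)/2 = 19·20/2 = 190
Σ LCP = 0 + 3 + 1 + 1 + 2 + 0 + 1 + 1 + 2 + 1 + 1 + 0 + 0 + 1 + 1 + 1 + 2 + 0 + 0 = 18
distinct = 190 − 18 = 172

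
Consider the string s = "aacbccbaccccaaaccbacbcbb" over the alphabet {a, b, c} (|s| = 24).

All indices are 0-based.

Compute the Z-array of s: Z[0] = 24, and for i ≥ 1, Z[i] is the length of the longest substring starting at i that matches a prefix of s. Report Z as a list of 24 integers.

Z[0]=24
i=1: i≥r, start 0; Z[1]=1 grow→box=[1,2)
i=2: i≥r, start 0; Z[2]=0
i=3: i≥r, start 0; Z[3]=0
i=4: i≥r, start 0; Z[4]=0
i=5: i≥r, start 0; Z[5]=0
i=6: i≥r, start 0; Z[6]=0
i=7: i≥r, start 0; Z[7]=1 grow→box=[7,8)
i=8: i≥r, start 0; Z[8]=0
i=9: i≥r, start 0; Z[9]=0
i=10: i≥r, start 0; Z[10]=0
i=11: i≥r, start 0; Z[11]=0
i=12: i≥r, start 0; Z[12]=2 grow→box=[12,14)
i=13: min(r-i=1, Z[1]=1)=1; Z[13]=3 grow→box=[13,16)
i=14: min(r-i=2, Z[1]=1)=1; Z[14]=1
i=15: min(r-i=1, Z[2]=0)=0; Z[15]=0
i=16: i≥r, start 0; Z[16]=0
i=17: i≥r, start 0; Z[17]=0
i=18: i≥r, start 0; Z[18]=1 grow→box=[18,19)
i=19: i≥r, start 0; Z[19]=0
i=20: i≥r, start 0; Z[20]=0
i=21: i≥r, start 0; Z[21]=0
i=22: i≥r, start 0; Z[22]=0
i=23: i≥r, start 0; Z[23]=0

[24, 1, 0, 0, 0, 0, 0, 1, 0, 0, 0, 0, 2, 3, 1, 0, 0, 0, 1, 0, 0, 0, 0, 0]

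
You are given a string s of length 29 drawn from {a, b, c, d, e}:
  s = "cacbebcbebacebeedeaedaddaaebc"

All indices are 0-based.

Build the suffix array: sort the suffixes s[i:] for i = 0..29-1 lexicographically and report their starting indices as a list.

sorted suffixes:
  #0 SA[0]=24  'aaebc'
  #1 SA[1]=1  'acbebcbebacebeedeaedaddaaebc'
  #2 SA[2]=10  'acebeedeaedaddaaebc'
  #3 SA[3]=21  'addaaebc'
  #4 SA[4]=25  'aebc'
  #5 SA[5]=18  'aedaddaaebc'
  #6 SA[6]=9  'bacebeedeaedaddaaebc'
  #7 SA[7]=27  'bc'
  #8 SA[8]=5  'bcbebacebeedeaedaddaaebc'
  #9 SA[9]=7  'bebacebeedeaedaddaaebc'
  #10 SA[10]=3  'bebcbebacebeedeaedaddaaebc'
  #11 SA[11]=13  'beedeaedaddaaebc'
  #12 SA[12]=28  'c'
  #13 SA[13]=0  'cacbebcbebacebeedeaedaddaaebc'
  #14 SA[14]=6  'cbebacebeedeaedaddaaebc'
  #15 SA[15]=2  'cbebcbebacebeedeaedaddaaebc'
  #16 SA[16]=11  'cebeedeaedaddaaebc'
  #17 SA[17]=23  'daaebc'
  #18 SA[18]=20  'daddaaebc'
  #19 SA[19]=22  'ddaaebc'
  #20 SA[20]=16  'deaedaddaaebc'
  #21 SA[21]=17  'eaedaddaaebc'
  #22 SA[22]=8  'ebacebeedeaedaddaaebc'
  #23 SA[23]=26  'ebc'
  #24 SA[24]=4  'ebcbebacebeedeaedaddaaebc'
  #25 SA[25]=12  'ebeedeaedaddaaebc'
  #26 SA[26]=19  'edaddaaebc'
  #27 SA[27]=15  'edeaedaddaaebc'
  #28 SA[28]=14  'eedeaedaddaaebc'

[24, 1, 10, 21, 25, 18, 9, 27, 5, 7, 3, 13, 28, 0, 6, 2, 11, 23, 20, 22, 16, 17, 8, 26, 4, 12, 19, 15, 14]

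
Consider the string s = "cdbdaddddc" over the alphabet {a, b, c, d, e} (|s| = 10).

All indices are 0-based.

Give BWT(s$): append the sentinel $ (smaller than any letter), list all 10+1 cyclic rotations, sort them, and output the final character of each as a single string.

cddd$bcddda

rank  rotation     last
    0  $cdbdaddddc  c
    1  addddc$cdbd  d
    2  bdaddddc$cd  d
    3  c$cdbdadddd  d
    4  cdbdaddddc$  $
    5  daddddc$cdb  b
    6  dbdaddddc$c  c
    7  dc$cdbdaddd  d
    8  ddc$cdbdadd  d
    9  dddc$cdbdad  d
   10  ddddc$cdbda  a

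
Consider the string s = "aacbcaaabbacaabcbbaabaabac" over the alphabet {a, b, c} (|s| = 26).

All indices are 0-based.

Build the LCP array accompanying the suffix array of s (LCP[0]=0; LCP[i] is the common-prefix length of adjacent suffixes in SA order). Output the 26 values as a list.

[0, 2, 4, 3, 3, 2, 1, 3, 2, 2, 1, 2, 2, 0, 5, 2, 3, 1, 3, 1, 2, 0, 1, 3, 1, 2]

sorted suffixes:
  #0 SA[0]=5  'aaabbacaabcbbaabaabac'
  #1 SA[1]=18  'aabaabac'
  #2 SA[2]=21  'aabac'
  #3 SA[3]=6  'aabbacaabcbbaabaabac'
  #4 SA[4]=12  'aabcbbaabaabac'
  #5 SA[5]=0  'aacbcaaabbacaabcbbaabaabac'
  #6 SA[6]=19  'abaabac'
  #7 SA[7]=22  'abac'
  #8 SA[8]=7  'abbacaabcbbaabaabac'
  #9 SA[9]=13  'abcbbaabaabac'
  #10 SA[10]=24  'ac'
  #11 SA[11]=10  'acaabcbbaabaabac'
  #12 SA[12]=1  'acbcaaabbacaabcbbaabaabac'
  #13 SA[13]=17  'baabaabac'
  #14 SA[14]=20  'baabac'
  #15 SA[15]=23  'bac'
  #16 SA[16]=9  'bacaabcbbaabaabac'
  #17 SA[17]=16  'bbaabaabac'
  #18 SA[18]=8  'bbacaabcbbaabaabac'
  #19 SA[19]=3  'bcaaabbacaabcbbaabaabac'
  #20 SA[20]=14  'bcbbaabaabac'
  #21 SA[21]=25  'c'
  #22 SA[22]=4  'caaabbacaabcbbaabaabac'
  #23 SA[23]=11  'caabcbbaabaabac'
  #24 SA[24]=15  'cbbaabaabac'
  #25 SA[25]=2  'cbcaaabbacaabcbbaabaabac'

SA = [5, 18, 21, 6, 12, 0, 19, 22, 7, 13, 24, 10, 1, 17, 20, 23, 9, 16, 8, 3, 14, 25, 4, 11, 15, 2]
i: (SA[i-1],SA[i]) lcp shared
  1: (5,18) 2 'aa'
  2: (18,21) 4 'aaba'
  3: (21,6) 3 'aab'
  4: (6,12) 3 'aab'
  5: (12,0) 2 'aa'
  6: (0,19) 1 'a'
  7: (19,22) 3 'aba'
  8: (22,7) 2 'ab'
  9: (7,13) 2 'ab'
  10: (13,24) 1 'a'
  11: (24,10) 2 'ac'
  12: (10,1) 2 'ac'
  13: (1,17) 0 ''
  14: (17,20) 5 'baaba'
  15: (20,23) 2 'ba'
  16: (23,9) 3 'bac'
  17: (9,16) 1 'b'
  18: (16,8) 3 'bba'
  19: (8,3) 1 'b'
  20: (3,14) 2 'bc'
  21: (14,25) 0 ''
  22: (25,4) 1 'c'
  23: (4,11) 3 'caa'
  24: (11,15) 1 'c'
  25: (15,2) 2 'cb'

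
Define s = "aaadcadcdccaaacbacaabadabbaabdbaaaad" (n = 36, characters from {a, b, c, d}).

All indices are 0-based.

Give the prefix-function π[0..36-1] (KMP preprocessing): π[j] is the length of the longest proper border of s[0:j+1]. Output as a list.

[0, 1, 2, 0, 0, 1, 0, 0, 0, 0, 0, 1, 2, 3, 0, 0, 1, 0, 1, 2, 0, 1, 0, 1, 0, 0, 1, 2, 0, 0, 0, 1, 2, 3, 3, 4]

π[0] = 0
j=1 s[j]='a': π[1]=1 (border 'a')
j=2 s[j]='a': π[2]=2 (border 'aa')
j=3 s[j]='d': k: 2→1→0; π[3]=0 (border '')
j=4 s[j]='c': π[4]=0 (border '')
j=5 s[j]='a': π[5]=1 (border 'a')
j=6 s[j]='d': k: 1→0; π[6]=0 (border '')
j=7 s[j]='c': π[7]=0 (border '')
j=8 s[j]='d': π[8]=0 (border '')
j=9 s[j]='c': π[9]=0 (border '')
j=10 s[j]='c': π[10]=0 (border '')
j=11 s[j]='a': π[11]=1 (border 'a')
j=12 s[j]='a': π[12]=2 (border 'aa')
j=13 s[j]='a': π[13]=3 (border 'aaa')
j=14 s[j]='c': k: 3→2→1→0; π[14]=0 (border '')
j=15 s[j]='b': π[15]=0 (border '')
j=16 s[j]='a': π[16]=1 (border 'a')
j=17 s[j]='c': k: 1→0; π[17]=0 (border '')
j=18 s[j]='a': π[18]=1 (border 'a')
j=19 s[j]='a': π[19]=2 (border 'aa')
j=20 s[j]='b': k: 2→1→0; π[20]=0 (border '')
j=21 s[j]='a': π[21]=1 (border 'a')
j=22 s[j]='d': k: 1→0; π[22]=0 (border '')
j=23 s[j]='a': π[23]=1 (border 'a')
j=24 s[j]='b': k: 1→0; π[24]=0 (border '')
j=25 s[j]='b': π[25]=0 (border '')
j=26 s[j]='a': π[26]=1 (border 'a')
j=27 s[j]='a': π[27]=2 (border 'aa')
j=28 s[j]='b': k: 2→1→0; π[28]=0 (border '')
j=29 s[j]='d': π[29]=0 (border '')
j=30 s[j]='b': π[30]=0 (border '')
j=31 s[j]='a': π[31]=1 (border 'a')
j=32 s[j]='a': π[32]=2 (border 'aa')
j=33 s[j]='a': π[33]=3 (border 'aaa')
j=34 s[j]='a': k: 3→2; π[34]=3 (border 'aaa')
j=35 s[j]='d': π[35]=4 (border 'aaad')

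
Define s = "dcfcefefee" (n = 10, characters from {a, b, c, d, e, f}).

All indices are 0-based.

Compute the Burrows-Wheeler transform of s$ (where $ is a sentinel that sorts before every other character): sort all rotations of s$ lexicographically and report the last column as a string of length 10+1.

rank  rotation     last
    0  $dcfcefefee  e
    1  cefefee$dcf  f
    2  cfcefefee$d  d
    3  dcfcefefee$  $
    4  e$dcfcefefe  e
    5  ee$dcfcefef  f
    6  efee$dcfcef  f
    7  efefee$dcfc  c
    8  fcefefee$dc  c
    9  fee$dcfcefe  e
   10  fefee$dcfce  e

efd$effccee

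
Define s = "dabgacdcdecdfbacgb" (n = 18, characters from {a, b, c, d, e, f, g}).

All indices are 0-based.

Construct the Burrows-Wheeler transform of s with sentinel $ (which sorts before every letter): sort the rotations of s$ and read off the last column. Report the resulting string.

bdgbgfaadea$cccddbc

rank  rotation             last
    0  $dabgacdcdecdfbacgb  b
    1  abgacdcdecdfbacgb$d  d
    2  acdcdecdfbacgb$dabg  g
    3  acgb$dabgacdcdecdfb  b
    4  b$dabgacdcdecdfbacg  g
    5  bacgb$dabgacdcdecdf  f
    6  bgacdcdecdfbacgb$da  a
    7  cdcdecdfbacgb$dabga  a
    8  cdecdfbacgb$dabgacd  d
    9  cdfbacgb$dabgacdcde  e
   10  cgb$dabgacdcdecdfba  a
   11  dabgacdcdecdfbacgb$  $
   12  dcdecdfbacgb$dabgac  c
   13  decdfbacgb$dabgacdc  c
   14  dfbacgb$dabgacdcdec  c
   15  ecdfbacgb$dabgacdcd  d
   16  fbacgb$dabgacdcdecd  d
   17  gacdcdecdfbacgb$dab  b
   18  gb$dabgacdcdecdfbac  c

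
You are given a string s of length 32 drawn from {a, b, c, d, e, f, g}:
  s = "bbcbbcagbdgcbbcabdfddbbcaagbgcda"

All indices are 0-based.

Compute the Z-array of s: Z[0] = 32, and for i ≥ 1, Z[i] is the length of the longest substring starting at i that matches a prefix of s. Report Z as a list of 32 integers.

Z[0]=32
i=1: fresh scan; Z[1]=1 grow→box=[1,2)
i=2: fresh scan; Z[2]=0
i=3: fresh scan; Z[3]=3 grow→box=[3,6)
i=4: min(r-i=2, Z[1]=1)=1; Z[4]=1
i=5: min(r-i=1, Z[2]=0)=0; Z[5]=0
i=6: fresh scan; Z[6]=0
i=7: fresh scan; Z[7]=0
i=8: fresh scan; Z[8]=1 grow→box=[8,9)
i=9: fresh scan; Z[9]=0
i=10: fresh scan; Z[10]=0
i=11: fresh scan; Z[11]=0
i=12: fresh scan; Z[12]=3 grow→box=[12,15)
i=13: min(r-i=2, Z[1]=1)=1; Z[13]=1
i=14: min(r-i=1, Z[2]=0)=0; Z[14]=0
i=15: fresh scan; Z[15]=0
i=16: fresh scan; Z[16]=1 grow→box=[16,17)
i=17: fresh scan; Z[17]=0
i=18: fresh scan; Z[18]=0
i=19: fresh scan; Z[19]=0
i=20: fresh scan; Z[20]=0
i=21: fresh scan; Z[21]=3 grow→box=[21,24)
i=22: min(r-i=2, Z[1]=1)=1; Z[22]=1
i=23: min(r-i=1, Z[2]=0)=0; Z[23]=0
i=24: fresh scan; Z[24]=0
i=25: fresh scan; Z[25]=0
i=26: fresh scan; Z[26]=0
i=27: fresh scan; Z[27]=1 grow→box=[27,28)
i=28: fresh scan; Z[28]=0
i=29: fresh scan; Z[29]=0
i=30: fresh scan; Z[30]=0
i=31: fresh scan; Z[31]=0

[32, 1, 0, 3, 1, 0, 0, 0, 1, 0, 0, 0, 3, 1, 0, 0, 1, 0, 0, 0, 0, 3, 1, 0, 0, 0, 0, 1, 0, 0, 0, 0]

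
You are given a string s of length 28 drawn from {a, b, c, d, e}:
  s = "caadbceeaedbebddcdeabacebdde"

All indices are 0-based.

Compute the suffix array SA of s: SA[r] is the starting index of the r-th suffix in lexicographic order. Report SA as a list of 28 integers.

rank | idx | suffix
   0 |   1 | aadbceeaedbebddcdeabacebdde
   1 |  19 | abacebdde
   2 |  21 | acebdde
   3 |   2 | adbceeaedbebddcdeabacebdde
   4 |   8 | aedbebddcdeabacebdde
   5 |  20 | bacebdde
   6 |   4 | bceeaedbebddcdeabacebdde
   7 |  13 | bddcdeabacebdde
   8 |  24 | bdde
   9 |  11 | bebddcdeabacebdde
  10 |   0 | caadbceeaedbebddcdeabacebdde
  11 |  16 | cdeabacebdde
  12 |  22 | cebdde
  13 |   5 | ceeaedbebddcdeabacebdde
  14 |   3 | dbceeaedbebddcdeabacebdde
  15 |  10 | dbebddcdeabacebdde
  16 |  15 | dcdeabacebdde
  17 |  14 | ddcdeabacebdde
  18 |  25 | dde
  19 |  26 | de
  20 |  17 | deabacebdde
  21 |  27 | e
  22 |  18 | eabacebdde
  23 |   7 | eaedbebddcdeabacebdde
  24 |  12 | ebddcdeabacebdde
  25 |  23 | ebdde
  26 |   9 | edbebddcdeabacebdde
  27 |   6 | eeaedbebddcdeabacebdde

[1, 19, 21, 2, 8, 20, 4, 13, 24, 11, 0, 16, 22, 5, 3, 10, 15, 14, 25, 26, 17, 27, 18, 7, 12, 23, 9, 6]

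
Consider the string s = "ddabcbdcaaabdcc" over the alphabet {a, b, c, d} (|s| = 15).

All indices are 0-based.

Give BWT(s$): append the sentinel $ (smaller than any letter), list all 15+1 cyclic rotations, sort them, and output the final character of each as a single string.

ccadaacacdbddbb$

rank  rotation          last
    0  $ddabcbdcaaabdcc  c
    1  aaabdcc$ddabcbdc  c
    2  aabdcc$ddabcbdca  a
    3  abcbdcaaabdcc$dd  d
    4  abdcc$ddabcbdcaa  a
    5  bcbdcaaabdcc$dda  a
    6  bdcaaabdcc$ddabc  c
    7  bdcc$ddabcbdcaaa  a
    8  c$ddabcbdcaaabdc  c
    9  caaabdcc$ddabcbd  d
   10  cbdcaaabdcc$ddab  b
   11  cc$ddabcbdcaaabd  d
   12  dabcbdcaaabdcc$d  d
   13  dcaaabdcc$ddabcb  b
   14  dcc$ddabcbdcaaab  b
   15  ddabcbdcaaabdcc$  $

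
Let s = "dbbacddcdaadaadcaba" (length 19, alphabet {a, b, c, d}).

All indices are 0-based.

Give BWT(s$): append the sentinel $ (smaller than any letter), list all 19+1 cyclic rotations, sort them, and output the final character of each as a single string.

abddcbaaabdddaca$adc

rank  rotation              last
    0  $dbbacddcdaadaadcaba  a
    1  a$dbbacddcdaadaadcab  b
    2  aadaadcaba$dbbacddcd  d
    3  aadcaba$dbbacddcdaad  d
    4  aba$dbbacddcdaadaadc  c
    5  acddcdaadaadcaba$dbb  b
    6  adaadcaba$dbbacddcda  a
    7  adcaba$dbbacddcdaada  a
    8  ba$dbbacddcdaadaadca  a
    9  bacddcdaadaadcaba$db  b
   10  bbacddcdaadaadcaba$d  d
   11  caba$dbbacddcdaadaad  d
   12  cdaadaadcaba$dbbacdd  d
   13  cddcdaadaadcaba$dbba  a
   14  daadaadcaba$dbbacddc  c
   15  daadcaba$dbbacddcdaa  a
   16  dbbacddcdaadaadcaba$  $
   17  dcaba$dbbacddcdaadaa  a
   18  dcdaadaadcaba$dbbacd  d
   19  ddcdaadaadcaba$dbbac  c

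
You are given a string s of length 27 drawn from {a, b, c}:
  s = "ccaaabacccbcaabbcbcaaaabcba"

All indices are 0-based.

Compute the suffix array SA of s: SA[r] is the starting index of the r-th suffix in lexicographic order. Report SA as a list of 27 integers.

sorted suffixes:
  #0 SA[0]=26  'a'
  #1 SA[1]=19  'aaaabcba'
  #2 SA[2]=2  'aaabacccbcaabbcbcaaaabcba'
  #3 SA[3]=20  'aaabcba'
  #4 SA[4]=3  'aabacccbcaabbcbcaaaabcba'
  #5 SA[5]=12  'aabbcbcaaaabcba'
  #6 SA[6]=21  'aabcba'
  #7 SA[7]=4  'abacccbcaabbcbcaaaabcba'
  #8 SA[8]=13  'abbcbcaaaabcba'
  #9 SA[9]=22  'abcba'
  #10 SA[10]=6  'acccbcaabbcbcaaaabcba'
  #11 SA[11]=25  'ba'
  #12 SA[12]=5  'bacccbcaabbcbcaaaabcba'
  #13 SA[13]=14  'bbcbcaaaabcba'
  #14 SA[14]=17  'bcaaaabcba'
  #15 SA[15]=10  'bcaabbcbcaaaabcba'
  #16 SA[16]=23  'bcba'
  #17 SA[17]=15  'bcbcaaaabcba'
  #18 SA[18]=18  'caaaabcba'
  #19 SA[19]=1  'caaabacccbcaabbcbcaaaabcba'
  #20 SA[20]=11  'caabbcbcaaaabcba'
  #21 SA[21]=24  'cba'
  #22 SA[22]=16  'cbcaaaabcba'
  #23 SA[23]=9  'cbcaabbcbcaaaabcba'
  #24 SA[24]=0  'ccaaabacccbcaabbcbcaaaabcba'
  #25 SA[25]=8  'ccbcaabbcbcaaaabcba'
  #26 SA[26]=7  'cccbcaabbcbcaaaabcba'

[26, 19, 2, 20, 3, 12, 21, 4, 13, 22, 6, 25, 5, 14, 17, 10, 23, 15, 18, 1, 11, 24, 16, 9, 0, 8, 7]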